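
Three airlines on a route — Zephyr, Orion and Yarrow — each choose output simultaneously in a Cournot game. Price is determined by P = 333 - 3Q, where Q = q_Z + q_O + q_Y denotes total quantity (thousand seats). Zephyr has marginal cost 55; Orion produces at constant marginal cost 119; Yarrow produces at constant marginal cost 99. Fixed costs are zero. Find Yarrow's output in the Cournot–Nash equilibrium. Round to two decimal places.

Zephyr's profit: π_Z = (333 - 3Q)q_Z - (55q_Z). Setting ∂π_Z/∂q_Z = 0: 278 - 6q_Z - 3(q_O + q_Y) = 0.
Orion's profit: π_O = (333 - 3Q)q_O - (119q_O). Setting ∂π_O/∂q_O = 0: 214 - 6q_O - 3(q_Z + q_Y) = 0.
Yarrow's first-order condition: 234 - 6q_Y - 3(q_Z + q_O) = 0.
Adding the 3 conditions: 726 − 6Q − 6Q = 0, i.e. Q = 121/2.
Back-substituting: q_Z = (278 − 363/2)/3 = 193/6, q_O = (214 − 363/2)/3 = 65/6, q_Y = (234 − 363/2)/3 = 35/2.

17.50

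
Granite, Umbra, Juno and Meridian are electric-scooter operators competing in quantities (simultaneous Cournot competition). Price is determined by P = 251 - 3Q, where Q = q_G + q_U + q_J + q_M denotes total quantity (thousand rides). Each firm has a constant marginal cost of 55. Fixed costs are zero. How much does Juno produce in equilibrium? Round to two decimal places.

13.07

Each firm earns π_i = (251 - 3Q)q_i - 55q_i.
First-order condition (treating rivals' output as given): 196 - 6q_i - 3·Σ_{j≠i} q_j = 0.
By symmetry each firm produces the same amount; substituting Σ_{j≠i} q_j = 3q_i yields q_i = 196/15.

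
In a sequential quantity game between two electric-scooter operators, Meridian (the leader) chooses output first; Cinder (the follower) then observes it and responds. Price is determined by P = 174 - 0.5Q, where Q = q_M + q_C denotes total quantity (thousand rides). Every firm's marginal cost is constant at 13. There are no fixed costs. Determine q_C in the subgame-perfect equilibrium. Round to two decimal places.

Solve by backward induction. Given q_M, the follower Cinder maximises π_C = (174 - (1/2)q_M - (1/2)q_C)q_C - 13q_C.
∂π_C/∂q_C = 161 - (1/2)q_M - q_C = 0 gives the reaction function q_C = (161 - (1/2)q_M).
Meridian substitutes q_C(q_M) into its own profit: π_M = q_M(174 - (1/2)q_M - (161 - (1/2)q_M)/2) - 13q_M = (187/2 - (1/4)q_M)q_M - 13q_M.
The leader's first-order condition 161/2 - (1/2)q_M = 0 yields q_M = 161.
Then q_C = (161 - (1/2)·161) = 161/2.

80.50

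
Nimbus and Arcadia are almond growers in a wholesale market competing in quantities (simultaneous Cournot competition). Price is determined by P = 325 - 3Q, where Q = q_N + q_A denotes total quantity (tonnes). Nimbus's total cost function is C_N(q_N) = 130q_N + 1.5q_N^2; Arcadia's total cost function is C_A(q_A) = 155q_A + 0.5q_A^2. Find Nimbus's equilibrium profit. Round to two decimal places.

1128.13

Nimbus's profit: π_N = (325 - 3Q)q_N - (130q_N + (3/2)q_N²). Setting ∂π_N/∂q_N = 0: 195 - 9q_N - 3(q_A) = 0.
Arcadia's first-order condition: 170 - 7q_A - 3(q_N) = 0.
Rearranging gives the reaction functions q_N = (195 - 3q_A)/9 and q_A = (170 - 3q_N)/7.
Substituting one into the other gives q_N = 95/6 and q_A = 35/2.
Price P = 325 - 3·(100/3) = 225.
Nimbus's profit: 225·(95/6) - 130·(95/6) - (3/2)(95/6)² = 1128.1250.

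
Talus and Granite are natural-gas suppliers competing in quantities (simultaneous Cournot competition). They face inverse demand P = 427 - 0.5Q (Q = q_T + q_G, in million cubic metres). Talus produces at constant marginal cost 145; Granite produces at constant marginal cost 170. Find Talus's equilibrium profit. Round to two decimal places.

20944.22

Talus's profit: π_T = (427 - 0.5Q)q_T - (145q_T). Setting ∂π_T/∂q_T = 0: 282 - q_T - (1/2)(q_G) = 0.
Granite's first-order condition: 257 - q_G - (1/2)(q_T) = 0.
So q_T = (282 - (1/2)q_G) and q_G = (257 - (1/2)q_T).
Substituting one into the other gives q_T = 614/3 and q_G = 464/3.
Price P = 427 - (1/2)·(1078/3) = 742/3.
Talus's profit: (742/3 - 145)·(614/3) = 20944.2222.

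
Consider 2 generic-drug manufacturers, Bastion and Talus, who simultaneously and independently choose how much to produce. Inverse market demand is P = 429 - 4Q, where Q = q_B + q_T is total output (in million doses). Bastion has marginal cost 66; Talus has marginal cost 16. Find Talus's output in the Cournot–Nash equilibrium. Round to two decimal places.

38.58

Bastion's profit: π_B = (429 - 4Q)q_B - (66q_B). Setting ∂π_B/∂q_B = 0: 363 - 8q_B - 4(q_T) = 0.
Talus's profit: π_T = (429 - 4Q)q_T - (16q_T). Setting ∂π_T/∂q_T = 0: 413 - 8q_T - 4(q_B) = 0.
Best responses: q_B = (363 - 4q_T)/8, q_T = (413 - 4q_B)/8.
Solving the pair: q_B = 313/12, q_T = 463/12.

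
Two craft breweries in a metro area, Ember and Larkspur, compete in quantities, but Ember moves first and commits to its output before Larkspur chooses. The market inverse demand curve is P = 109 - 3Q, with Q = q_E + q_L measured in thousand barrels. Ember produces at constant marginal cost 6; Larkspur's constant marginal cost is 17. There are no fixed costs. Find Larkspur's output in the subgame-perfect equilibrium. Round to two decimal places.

5.83

Solve by backward induction. Given q_E, the follower Larkspur maximises π_L = (109 - 3q_E - 3q_L)q_L - 17q_L.
∂π_L/∂q_L = 92 - 3q_E - 6q_L = 0 gives the reaction function q_L = (92 - 3q_E)/6.
Ember substitutes q_L(q_E) into its own profit: π_E = q_E(109 - 3q_E - (92 - 3q_E)/2) - 6q_E = (63 - (3/2)q_E)q_E - 6q_E.
Leader FOC: 57 - 3q_E = 0, so q_E = 19.
Then q_L = (92 - 3·19)/6 = 35/6.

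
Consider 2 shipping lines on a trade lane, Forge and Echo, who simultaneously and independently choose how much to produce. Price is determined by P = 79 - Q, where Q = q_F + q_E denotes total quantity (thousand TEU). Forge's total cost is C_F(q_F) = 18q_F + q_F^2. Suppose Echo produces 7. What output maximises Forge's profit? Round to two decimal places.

With the rival's output fixed at 7, Forge's profit is π_F = (79 - 7 - q_F)q_F - (18q_F + q_F²) = (72 - q_F)q_F - (18q_F + q_F²).
∂π_F/∂q_F = 54 - 4q_F = 0, so q_F = 27/2.

13.50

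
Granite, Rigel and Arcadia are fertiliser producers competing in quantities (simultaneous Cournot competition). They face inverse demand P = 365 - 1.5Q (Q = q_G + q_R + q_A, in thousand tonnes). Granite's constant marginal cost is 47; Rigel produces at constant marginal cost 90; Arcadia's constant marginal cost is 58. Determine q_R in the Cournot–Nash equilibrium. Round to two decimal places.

33.33

Granite's profit: π_G = (365 - 1.5Q)q_G - (47q_G). Setting ∂π_G/∂q_G = 0: 318 - 3q_G - (3/2)(q_R + q_A) = 0.
Rigel's profit: π_R = (365 - 1.5Q)q_R - (90q_R). Setting ∂π_R/∂q_R = 0: 275 - 3q_R - (3/2)(q_G + q_A) = 0.
Arcadia's first-order condition: 307 - 3q_A - (3/2)(q_G + q_R) = 0.
Adding the 3 first-order conditions: 900 − 6Q = 0, so Q = 150.
Back-substituting: q_G = (318 − 225)/(3/2) = 62, q_R = (275 − 225)/(3/2) = 100/3, q_A = (307 − 225)/(3/2) = 164/3.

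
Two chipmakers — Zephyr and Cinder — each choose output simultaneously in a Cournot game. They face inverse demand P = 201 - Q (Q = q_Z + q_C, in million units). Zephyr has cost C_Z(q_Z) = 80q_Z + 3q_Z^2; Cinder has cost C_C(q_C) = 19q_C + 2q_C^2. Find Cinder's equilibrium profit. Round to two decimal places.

2420.41

Zephyr's profit: π_Z = (201 - Q)q_Z - (80q_Z + 3q_Z²). Setting ∂π_Z/∂q_Z = 0: 121 - 8q_Z - (q_C) = 0.
Cinder's first-order condition: 182 - 6q_C - (q_Z) = 0.
So q_Z = (121 - q_C)/8 and q_C = (182 - q_Z)/6.
Substituting one into the other gives q_Z = 544/47 and q_C = 1335/47.
Price P = 201 - 1879/47 = 161.0213.
Cinder's profit: 161.0213·(1335/47) - 19·(1335/47) - 2(1335/47)² = 2420.4052.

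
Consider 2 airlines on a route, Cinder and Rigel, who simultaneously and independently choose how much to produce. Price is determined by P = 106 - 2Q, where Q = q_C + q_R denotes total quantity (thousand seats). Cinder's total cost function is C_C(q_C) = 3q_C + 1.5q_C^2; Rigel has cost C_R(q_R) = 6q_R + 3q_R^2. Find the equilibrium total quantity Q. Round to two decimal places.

20.06

Cinder's profit: π_C = (106 - 2Q)q_C - (3q_C + (3/2)q_C²). Setting ∂π_C/∂q_C = 0: 103 - 7q_C - 2(q_R) = 0.
Rigel's first-order condition: 100 - 10q_R - 2(q_C) = 0.
So q_C = (103 - 2q_R)/7 and q_R = (100 - 2q_C)/10.
Solving the pair: q_C = 415/33, q_R = 247/33.
Total output Q = 415/33 + 247/33 = 662/33.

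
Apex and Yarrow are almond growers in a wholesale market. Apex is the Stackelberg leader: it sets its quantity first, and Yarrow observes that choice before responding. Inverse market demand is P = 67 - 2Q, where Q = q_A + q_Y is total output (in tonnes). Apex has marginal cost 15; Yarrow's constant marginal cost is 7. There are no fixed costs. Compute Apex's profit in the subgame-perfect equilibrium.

121

The follower Yarrow best-responds to any q_A: π_Y = (67 - 2Q)q_Y - 7q_Y.
∂π_Y/∂q_Y = 60 - 2q_A - 4q_Y = 0 gives the reaction function q_Y = (60 - 2q_A)/4.
The leader anticipates this reaction. Substituting into P = 67 - 2Q gives P = 37 - q_A, so π_A = (37 - q_A)q_A - 15q_A.
Leader FOC: 22 - 2q_A = 0, so q_A = 11.
Then q_Y = (60 - 2·11)/4 = 19/2.
Price P = 67 - 2·(41/2) = 26.
Apex's profit: (26 - 15)·11 = 121.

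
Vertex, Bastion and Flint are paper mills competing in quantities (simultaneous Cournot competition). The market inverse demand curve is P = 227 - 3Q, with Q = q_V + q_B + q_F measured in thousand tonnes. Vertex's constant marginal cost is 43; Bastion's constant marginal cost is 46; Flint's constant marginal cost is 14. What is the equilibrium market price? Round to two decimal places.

Vertex's profit: π_V = (227 - 3Q)q_V - (43q_V). Setting ∂π_V/∂q_V = 0: 184 - 6q_V - 3(q_B + q_F) = 0.
Bastion's profit: π_B = (227 - 3Q)q_B - (46q_B). Setting ∂π_B/∂q_B = 0: 181 - 6q_B - 3(q_V + q_F) = 0.
Flint's profit: π_F = (227 - 3Q)q_F - (14q_F). Setting ∂π_F/∂q_F = 0: 213 - 6q_F - 3(q_V + q_B) = 0.
Summing all 3 equations gives 578 − 12Q = 0, hence Q = 289/6.
Back-substituting: q_V = (184 − 289/2)/3 = 79/6, q_B = (181 − 289/2)/3 = 73/6, q_F = (213 − 289/2)/3 = 137/6.
Total output Q = 289/6, so price P = 227 - 3·(289/6) = 165/2.

82.50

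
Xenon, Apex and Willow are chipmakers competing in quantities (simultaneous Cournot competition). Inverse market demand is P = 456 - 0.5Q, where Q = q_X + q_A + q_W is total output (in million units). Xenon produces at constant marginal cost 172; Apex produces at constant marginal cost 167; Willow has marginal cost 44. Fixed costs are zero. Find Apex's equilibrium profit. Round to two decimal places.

3655.13

Xenon's profit: π_X = (456 - 0.5Q)q_X - (172q_X). Setting ∂π_X/∂q_X = 0: 284 - q_X - (1/2)(q_A + q_W) = 0.
Apex's profit: π_A = (456 - 0.5Q)q_A - (167q_A). Setting ∂π_A/∂q_A = 0: 289 - q_A - (1/2)(q_X + q_W) = 0.
Willow's first-order condition: 412 - q_W - (1/2)(q_X + q_A) = 0.
Summing all 3 equations gives 985 − 2Q = 0, hence Q = 985/2.
Back-substituting: q_X = (284 − 985/4)/(1/2) = 151/2, q_A = (289 − 985/4)/(1/2) = 171/2, q_W = (412 − 985/4)/(1/2) = 663/2.
Price P = 456 - (1/2)·(985/2) = 839/4.
Apex's profit: (839/4 - 167)·(171/2) = 3655.1250.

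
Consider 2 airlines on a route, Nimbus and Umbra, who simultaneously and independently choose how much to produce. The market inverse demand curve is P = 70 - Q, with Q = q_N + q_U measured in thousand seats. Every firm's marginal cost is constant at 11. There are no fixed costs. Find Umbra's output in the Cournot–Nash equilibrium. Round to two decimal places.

19.67

Each firm earns π_i = (70 - Q)q_i - 11q_i.
Setting ∂π_i/∂q_i = 0 with rivals' quantities fixed: 59 - 2q_i - q_j = 0.
With identical firms every q_j equals q_i, so q_j = q_i and 59 = 3q_i, giving q_i = 59/3.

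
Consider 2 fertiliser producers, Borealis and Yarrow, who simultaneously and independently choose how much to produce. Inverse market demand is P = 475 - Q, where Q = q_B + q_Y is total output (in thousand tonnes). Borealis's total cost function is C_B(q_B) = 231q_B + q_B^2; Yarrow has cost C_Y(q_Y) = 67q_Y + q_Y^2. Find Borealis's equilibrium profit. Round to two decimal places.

Borealis's profit: π_B = (475 - Q)q_B - (231q_B + q_B²). Setting ∂π_B/∂q_B = 0: 244 - 4q_B - (q_Y) = 0.
Yarrow's profit: π_Y = (475 - Q)q_Y - (67q_Y + q_Y²). Setting ∂π_Y/∂q_Y = 0: 408 - 4q_Y - (q_B) = 0.
Best responses: q_B = (244 - q_Y)/4, q_Y = (408 - q_B)/4.
Substituting one into the other gives q_B = 568/15 and q_Y = 1388/15.
Price P = 475 - 652/5 = 1723/5.
Borealis's profit: (1723/5)·(568/15) - 231·(568/15) - (568/15)² = 2867.7689.

2867.77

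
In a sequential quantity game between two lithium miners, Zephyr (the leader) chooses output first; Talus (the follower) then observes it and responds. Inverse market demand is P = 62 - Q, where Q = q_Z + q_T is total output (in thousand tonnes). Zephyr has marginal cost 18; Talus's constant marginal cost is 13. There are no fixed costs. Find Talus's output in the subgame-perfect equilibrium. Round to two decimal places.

The follower Talus best-responds to any q_Z: π_T = (62 - Q)q_T - 13q_T.
Follower FOC: 49 - q_Z - 2q_T = 0, so q_T(q_Z) = (49 - q_Z)/2.
Zephyr substitutes q_T(q_Z) into its own profit: π_Z = q_Z(62 - q_Z - (49 - q_Z)/2) - 18q_Z = (75/2 - (1/2)q_Z)q_Z - 18q_Z.
Maximising: ∂π_Z/∂q_Z = 39/2 - q_Z = 0, giving q_Z = 39/2.
Then q_T = (49 - 39/2)/2 = 59/4.

14.75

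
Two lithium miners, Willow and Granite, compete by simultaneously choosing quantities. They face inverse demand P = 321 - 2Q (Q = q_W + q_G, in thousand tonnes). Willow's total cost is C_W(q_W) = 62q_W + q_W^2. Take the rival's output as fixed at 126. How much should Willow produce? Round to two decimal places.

1.17

With the rival's output fixed at 126, Willow's profit is π_W = (321 - 2·126 - 2q_W)q_W - (62q_W + q_W²) = (69 - 2q_W)q_W - (62q_W + q_W²).
∂π_W/∂q_W = 7 - 6q_W = 0, so q_W = 7/6.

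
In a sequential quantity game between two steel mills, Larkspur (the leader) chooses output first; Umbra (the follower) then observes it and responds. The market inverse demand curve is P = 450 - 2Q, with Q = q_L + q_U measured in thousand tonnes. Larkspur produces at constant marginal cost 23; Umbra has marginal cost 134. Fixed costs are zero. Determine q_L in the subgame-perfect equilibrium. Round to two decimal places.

The follower Umbra best-responds to any q_L: π_U = (450 - 2Q)q_U - 134q_U.
∂π_U/∂q_U = 316 - 2q_L - 4q_U = 0 gives the reaction function q_U = (316 - 2q_L)/4.
Larkspur substitutes q_U(q_L) into its own profit: π_L = q_L(450 - 2q_L - (316 - 2q_L)/2) - 23q_L = (292 - q_L)q_L - 23q_L.
Leader FOC: 269 - 2q_L = 0, so q_L = 269/2.
Then q_U = (316 - 2·(269/2))/4 = 47/4.

134.50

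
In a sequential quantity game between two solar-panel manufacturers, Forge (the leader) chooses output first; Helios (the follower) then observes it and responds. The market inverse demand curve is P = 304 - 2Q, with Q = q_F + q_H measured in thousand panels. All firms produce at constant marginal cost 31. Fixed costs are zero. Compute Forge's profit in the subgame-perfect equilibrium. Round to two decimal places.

Solve by backward induction. Given q_F, the follower Helios maximises π_H = (304 - 2q_F - 2q_H)q_H - 31q_H.
Setting the follower's marginal profit to zero, 273 - 2q_F - 4q_H = 0, i.e. q_H = (273 - 2q_F)/4.
Forge substitutes q_H(q_F) into its own profit: π_F = q_F(304 - 2q_F - (273 - 2q_F)/2) - 31q_F = (335/2 - q_F)q_F - 31q_F.
The leader's first-order condition 273/2 - 2q_F = 0 yields q_F = 273/4.
Then q_H = (273 - 2·(273/4))/4 = 273/8.
Price P = 304 - 2·(819/8) = 397/4.
Forge's profit: (397/4 - 31)·(273/4) = 4658.0625.

4658.06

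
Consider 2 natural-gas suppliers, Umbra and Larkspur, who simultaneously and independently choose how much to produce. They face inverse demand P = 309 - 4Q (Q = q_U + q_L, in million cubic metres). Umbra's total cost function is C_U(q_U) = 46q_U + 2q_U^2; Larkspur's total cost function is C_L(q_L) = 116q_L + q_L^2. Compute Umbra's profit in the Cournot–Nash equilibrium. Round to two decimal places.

Umbra's profit: π_U = (309 - 4Q)q_U - (46q_U + 2q_U²). Setting ∂π_U/∂q_U = 0: 263 - 12q_U - 4(q_L) = 0.
Larkspur's first-order condition: 193 - 10q_L - 4(q_U) = 0.
So q_U = (263 - 4q_L)/12 and q_L = (193 - 4q_U)/10.
Solving the pair: q_U = 929/52, q_L = 158/13.
Price P = 309 - 4·(1561/52) = 188.9231.
Umbra's profit: 188.9231·(929/52) - 46·(929/52) - 2(929/52)² = 1915.0318.

1915.03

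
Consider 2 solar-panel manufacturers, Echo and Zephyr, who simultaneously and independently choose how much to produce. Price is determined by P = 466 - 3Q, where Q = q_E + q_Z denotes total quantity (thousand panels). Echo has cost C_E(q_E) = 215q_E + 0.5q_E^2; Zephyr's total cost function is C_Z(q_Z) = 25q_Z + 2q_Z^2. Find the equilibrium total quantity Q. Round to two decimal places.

57.72

Echo's profit: π_E = (466 - 3Q)q_E - (215q_E + (1/2)q_E²). Setting ∂π_E/∂q_E = 0: 251 - 7q_E - 3(q_Z) = 0.
Zephyr's profit: π_Z = (466 - 3Q)q_Z - (25q_Z + 2q_Z²). Setting ∂π_Z/∂q_Z = 0: 441 - 10q_Z - 3(q_E) = 0.
So q_E = (251 - 3q_Z)/7 and q_Z = (441 - 3q_E)/10.
Solving the pair: q_E = 1187/61, q_Z = 38.2623.
Total output Q = 1187/61 + 38.2623 = 57.7213.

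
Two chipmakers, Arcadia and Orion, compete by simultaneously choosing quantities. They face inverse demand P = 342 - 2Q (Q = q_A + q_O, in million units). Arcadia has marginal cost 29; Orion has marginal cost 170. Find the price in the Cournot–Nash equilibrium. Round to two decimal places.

180.33

Arcadia's profit: π_A = (342 - 2Q)q_A - (29q_A). Setting ∂π_A/∂q_A = 0: 313 - 4q_A - 2(q_O) = 0.
Orion's profit: π_O = (342 - 2Q)q_O - (170q_O). Setting ∂π_O/∂q_O = 0: 172 - 4q_O - 2(q_A) = 0.
So q_A = (313 - 2q_O)/4 and q_O = (172 - 2q_A)/4.
Solving the pair: q_A = 227/3, q_O = 31/6.
Total output Q = 485/6, so price P = 342 - 2·(485/6) = 541/3.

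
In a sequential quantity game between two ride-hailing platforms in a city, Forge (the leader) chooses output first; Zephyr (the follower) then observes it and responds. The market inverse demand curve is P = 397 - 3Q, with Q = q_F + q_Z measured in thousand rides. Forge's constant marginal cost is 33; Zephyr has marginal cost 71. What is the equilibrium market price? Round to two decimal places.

Solve by backward induction. Given q_F, the follower Zephyr maximises π_Z = (397 - 3q_F - 3q_Z)q_Z - 71q_Z.
Setting the follower's marginal profit to zero, 326 - 3q_F - 6q_Z = 0, i.e. q_Z = (326 - 3q_F)/6.
The leader anticipates this reaction. Substituting into P = 397 - 3Q gives P = 234 - (3/2)q_F, so π_F = (234 - (3/2)q_F)q_F - 33q_F.
Maximising: ∂π_F/∂q_F = 201 - 3q_F = 0, giving q_F = 67.
Then q_Z = (326 - 3·67)/6 = 125/6.
Total output Q = 527/6, so price P = 397 - 3·(527/6) = 267/2.

133.50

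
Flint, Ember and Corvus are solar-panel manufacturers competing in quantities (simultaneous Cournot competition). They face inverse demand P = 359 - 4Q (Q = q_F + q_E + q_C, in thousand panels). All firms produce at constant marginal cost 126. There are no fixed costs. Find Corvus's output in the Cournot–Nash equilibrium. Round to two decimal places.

14.56

Each firm earns π_i = (359 - 4Q)q_i - 126q_i.
First-order condition (treating rivals' output as given): 233 - 8q_i - 4·Σ_{j≠i} q_j = 0.
With identical firms every q_j equals q_i, so Σ_{j≠i} q_j = 2q_i and 233 = 16q_i, giving q_i = 233/16.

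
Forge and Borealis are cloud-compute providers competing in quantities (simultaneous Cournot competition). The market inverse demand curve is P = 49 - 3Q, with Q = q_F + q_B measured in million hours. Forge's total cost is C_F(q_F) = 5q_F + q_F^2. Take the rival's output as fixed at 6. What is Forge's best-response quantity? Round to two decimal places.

3.25

With the rival's output fixed at 6, Forge's profit is π_F = (49 - 3·6 - 3q_F)q_F - (5q_F + q_F²) = (31 - 3q_F)q_F - (5q_F + q_F²).
∂π_F/∂q_F = 26 - 8q_F = 0, so q_F = 13/4.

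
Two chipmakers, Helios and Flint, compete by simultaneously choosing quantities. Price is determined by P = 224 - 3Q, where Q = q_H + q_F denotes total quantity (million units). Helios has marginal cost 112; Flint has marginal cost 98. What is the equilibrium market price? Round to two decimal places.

Helios's profit: π_H = (224 - 3Q)q_H - (112q_H). Setting ∂π_H/∂q_H = 0: 112 - 6q_H - 3(q_F) = 0.
Flint's first-order condition: 126 - 6q_F - 3(q_H) = 0.
Best responses: q_H = (112 - 3q_F)/6, q_F = (126 - 3q_H)/6.
Solving the pair: q_H = 98/9, q_F = 140/9.
Total output Q = 238/9, so price P = 224 - 3·(238/9) = 434/3.

144.67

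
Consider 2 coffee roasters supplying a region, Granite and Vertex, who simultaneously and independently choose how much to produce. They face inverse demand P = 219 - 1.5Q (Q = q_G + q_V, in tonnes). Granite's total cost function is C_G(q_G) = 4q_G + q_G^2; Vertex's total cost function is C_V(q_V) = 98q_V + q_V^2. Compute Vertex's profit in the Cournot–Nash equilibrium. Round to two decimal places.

Granite's profit: π_G = (219 - 1.5Q)q_G - (4q_G + q_G²). Setting ∂π_G/∂q_G = 0: 215 - 5q_G - (3/2)(q_V) = 0.
Vertex's first-order condition: 121 - 5q_V - (3/2)(q_G) = 0.
Rearranging gives the reaction functions q_G = (215 - (3/2)q_V)/5 and q_V = (121 - (3/2)q_G)/5.
Substituting one into the other gives q_G = 39.2747 and q_V = 1130/91.
Price P = 219 - (3/2)·(672/13) = 1839/13.
Vertex's profit: (1839/13)·(1130/91) - 98·(1130/91) - (1130/91)² = 385.4909.

385.49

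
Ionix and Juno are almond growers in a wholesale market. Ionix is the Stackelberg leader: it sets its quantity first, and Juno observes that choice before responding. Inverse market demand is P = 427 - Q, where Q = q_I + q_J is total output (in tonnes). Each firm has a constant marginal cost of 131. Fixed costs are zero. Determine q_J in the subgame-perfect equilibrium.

74

The follower Juno best-responds to any q_I: π_J = (427 - Q)q_J - 131q_J.
Follower FOC: 296 - q_I - 2q_J = 0, so q_J(q_I) = (296 - q_I)/2.
The leader anticipates this reaction. Substituting into P = 427 - Q gives P = 279 - (1/2)q_I, so π_I = (279 - (1/2)q_I)q_I - 131q_I.
The leader's first-order condition 148 - q_I = 0 yields q_I = 148.
Then q_J = (296 - 148)/2 = 74.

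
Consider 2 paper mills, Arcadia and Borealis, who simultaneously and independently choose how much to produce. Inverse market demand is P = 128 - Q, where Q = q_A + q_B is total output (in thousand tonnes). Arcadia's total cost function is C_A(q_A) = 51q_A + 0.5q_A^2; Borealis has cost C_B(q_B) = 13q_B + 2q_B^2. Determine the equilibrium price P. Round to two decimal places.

91.82

Arcadia's profit: π_A = (128 - Q)q_A - (51q_A + (1/2)q_A²). Setting ∂π_A/∂q_A = 0: 77 - 3q_A - (q_B) = 0.
Borealis's first-order condition: 115 - 6q_B - (q_A) = 0.
So q_A = (77 - q_B)/3 and q_B = (115 - q_A)/6.
Substituting one into the other gives q_A = 347/17 and q_B = 268/17.
Total output Q = 615/17, so price P = 128 - 615/17 = 1561/17.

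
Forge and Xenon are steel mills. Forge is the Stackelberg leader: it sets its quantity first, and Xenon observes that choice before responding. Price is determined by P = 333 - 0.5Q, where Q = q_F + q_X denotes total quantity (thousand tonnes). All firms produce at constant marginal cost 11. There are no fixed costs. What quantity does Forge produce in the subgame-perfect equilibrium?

322

The follower Xenon best-responds to any q_F: π_X = (333 - 0.5Q)q_X - 11q_X.
Follower FOC: 322 - (1/2)q_F - q_X = 0, so q_X(q_F) = (322 - (1/2)q_F).
The leader anticipates this reaction. Substituting into P = 333 - 0.5Q gives P = 172 - (1/4)q_F, so π_F = (172 - (1/4)q_F)q_F - 11q_F.
The leader's first-order condition 161 - (1/2)q_F = 0 yields q_F = 322.
Then q_X = (322 - (1/2)·322) = 161.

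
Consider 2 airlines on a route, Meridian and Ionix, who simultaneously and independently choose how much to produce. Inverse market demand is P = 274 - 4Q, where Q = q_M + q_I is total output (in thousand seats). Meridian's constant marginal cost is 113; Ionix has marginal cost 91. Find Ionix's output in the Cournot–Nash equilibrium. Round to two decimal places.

Meridian's profit: π_M = (274 - 4Q)q_M - (113q_M). Setting ∂π_M/∂q_M = 0: 161 - 8q_M - 4(q_I) = 0.
Ionix's first-order condition: 183 - 8q_I - 4(q_M) = 0.
So q_M = (161 - 4q_I)/8 and q_I = (183 - 4q_M)/8.
Solving the pair: q_M = 139/12, q_I = 205/12.

17.08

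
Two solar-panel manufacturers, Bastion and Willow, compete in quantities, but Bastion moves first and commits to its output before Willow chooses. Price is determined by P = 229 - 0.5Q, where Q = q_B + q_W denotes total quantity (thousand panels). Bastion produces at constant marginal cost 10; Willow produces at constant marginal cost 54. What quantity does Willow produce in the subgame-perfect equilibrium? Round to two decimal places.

The follower Willow best-responds to any q_B: π_W = (229 - 0.5Q)q_W - 54q_W.
Setting the follower's marginal profit to zero, 175 - (1/2)q_B - q_W = 0, i.e. q_W = (175 - (1/2)q_B).
The leader anticipates this reaction. Substituting into P = 229 - 0.5Q gives P = 283/2 - (1/4)q_B, so π_B = (283/2 - (1/4)q_B)q_B - 10q_B.
The leader's first-order condition 263/2 - (1/2)q_B = 0 yields q_B = 263.
Then q_W = (175 - (1/2)·263) = 87/2.

43.50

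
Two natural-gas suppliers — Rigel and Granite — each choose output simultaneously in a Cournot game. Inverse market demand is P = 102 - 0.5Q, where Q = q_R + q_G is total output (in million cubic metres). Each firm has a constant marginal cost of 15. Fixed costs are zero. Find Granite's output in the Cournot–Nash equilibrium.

58

A representative firm's profit is π_i = q_i(102 - 0.5Q) - 15q_i.
Setting ∂π_i/∂q_i = 0 with rivals' quantities fixed: 87 - q_i - (1/2)q_j = 0.
With identical firms every q_j equals q_i, so q_j = q_i and 87 = (3/2)q_i, giving q_i = 58.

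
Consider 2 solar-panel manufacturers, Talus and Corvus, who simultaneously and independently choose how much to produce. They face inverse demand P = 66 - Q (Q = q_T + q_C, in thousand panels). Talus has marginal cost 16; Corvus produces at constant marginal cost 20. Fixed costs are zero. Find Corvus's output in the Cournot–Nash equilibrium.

14

Talus's profit: π_T = (66 - Q)q_T - (16q_T). Setting ∂π_T/∂q_T = 0: 50 - 2q_T - (q_C) = 0.
Corvus's first-order condition: 46 - 2q_C - (q_T) = 0.
Rearranging gives the reaction functions q_T = (50 - q_C)/2 and q_C = (46 - q_T)/2.
Solving the pair: q_T = 18, q_C = 14.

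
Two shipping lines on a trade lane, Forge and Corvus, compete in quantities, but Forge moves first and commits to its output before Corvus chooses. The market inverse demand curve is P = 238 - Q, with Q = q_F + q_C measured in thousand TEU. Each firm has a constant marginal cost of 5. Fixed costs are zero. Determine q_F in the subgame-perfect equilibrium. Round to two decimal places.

116.50

Solve by backward induction. Given q_F, the follower Corvus maximises π_C = (238 - q_F - q_C)q_C - 5q_C.
Follower FOC: 233 - q_F - 2q_C = 0, so q_C(q_F) = (233 - q_F)/2.
Forge substitutes q_C(q_F) into its own profit: π_F = q_F(238 - q_F - (233 - q_F)/2) - 5q_F = (243/2 - (1/2)q_F)q_F - 5q_F.
Maximising: ∂π_F/∂q_F = 233/2 - q_F = 0, giving q_F = 233/2.
Then q_C = (233 - 233/2)/2 = 233/4.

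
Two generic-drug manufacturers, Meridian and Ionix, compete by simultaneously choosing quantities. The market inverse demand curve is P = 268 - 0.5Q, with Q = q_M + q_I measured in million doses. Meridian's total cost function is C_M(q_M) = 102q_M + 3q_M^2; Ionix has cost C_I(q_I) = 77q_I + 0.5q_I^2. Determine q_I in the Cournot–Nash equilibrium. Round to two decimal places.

Meridian's profit: π_M = (268 - 0.5Q)q_M - (102q_M + 3q_M²). Setting ∂π_M/∂q_M = 0: 166 - 7q_M - (1/2)(q_I) = 0.
Ionix's profit: π_I = (268 - 0.5Q)q_I - (77q_I + (1/2)q_I²). Setting ∂π_I/∂q_I = 0: 191 - 2q_I - (1/2)(q_M) = 0.
Best responses: q_M = (166 - (1/2)q_I)/7, q_I = (191 - (1/2)q_M)/2.
Solving the pair: q_M = 86/5, q_I = 456/5.

91.20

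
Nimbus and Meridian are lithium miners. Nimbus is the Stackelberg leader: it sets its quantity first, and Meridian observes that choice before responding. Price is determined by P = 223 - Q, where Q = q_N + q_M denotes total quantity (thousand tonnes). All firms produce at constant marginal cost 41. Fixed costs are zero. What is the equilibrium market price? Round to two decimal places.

Solve by backward induction. Given q_N, the follower Meridian maximises π_M = (223 - q_N - q_M)q_M - 41q_M.
∂π_M/∂q_M = 182 - q_N - 2q_M = 0 gives the reaction function q_M = (182 - q_N)/2.
The leader anticipates this reaction. Substituting into P = 223 - Q gives P = 132 - (1/2)q_N, so π_N = (132 - (1/2)q_N)q_N - 41q_N.
Leader FOC: 91 - q_N = 0, so q_N = 91.
Then q_M = (182 - 91)/2 = 91/2.
Total output Q = 273/2, so price P = 223 - 273/2 = 173/2.

86.50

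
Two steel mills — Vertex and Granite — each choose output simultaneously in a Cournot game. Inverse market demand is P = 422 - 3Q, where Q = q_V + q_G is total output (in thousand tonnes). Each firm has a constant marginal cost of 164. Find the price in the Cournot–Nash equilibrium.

A representative firm's profit is π_i = q_i(422 - 3Q) - 164q_i.
Setting ∂π_i/∂q_i = 0 with rivals' quantities fixed: 258 - 6q_i - 3q_j = 0.
With identical firms every q_j equals q_i, so q_j = q_i and 258 = 9q_i, giving q_i = 86/3.
Total output Q = 172/3, so price P = 422 - 3·(172/3) = 250.

250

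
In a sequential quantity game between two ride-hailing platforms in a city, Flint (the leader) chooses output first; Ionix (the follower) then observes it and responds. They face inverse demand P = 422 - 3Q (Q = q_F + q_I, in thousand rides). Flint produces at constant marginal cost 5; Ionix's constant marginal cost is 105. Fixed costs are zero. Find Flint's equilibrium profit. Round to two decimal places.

11137.04

The follower Ionix best-responds to any q_F: π_I = (422 - 3Q)q_I - 105q_I.
Follower FOC: 317 - 3q_F - 6q_I = 0, so q_I(q_F) = (317 - 3q_F)/6.
Flint substitutes q_I(q_F) into its own profit: π_F = q_F(422 - 3q_F - (317 - 3q_F)/2) - 5q_F = (527/2 - (3/2)q_F)q_F - 5q_F.
Maximising: ∂π_F/∂q_F = 517/2 - 3q_F = 0, giving q_F = 517/6.
Then q_I = (317 - 3·(517/6))/6 = 39/4.
Price P = 422 - 3·(1151/12) = 537/4.
Flint's profit: (537/4 - 5)·(517/6) = 11137.0417.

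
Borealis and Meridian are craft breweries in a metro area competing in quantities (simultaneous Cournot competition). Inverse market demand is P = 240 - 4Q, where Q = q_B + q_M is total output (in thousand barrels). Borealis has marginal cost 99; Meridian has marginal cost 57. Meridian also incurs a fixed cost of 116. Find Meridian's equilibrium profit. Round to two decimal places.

Borealis's profit: π_B = (240 - 4Q)q_B - (99q_B). Setting ∂π_B/∂q_B = 0: 141 - 8q_B - 4(q_M) = 0.
Meridian's first-order condition: 183 - 8q_M - 4(q_B) = 0.
So q_B = (141 - 4q_M)/8 and q_M = (183 - 4q_B)/8.
Substituting one into the other gives q_B = 33/4 and q_M = 75/4.
Price P = 240 - 4·27 = 132.
Meridian's profit: (132 - 57)·(75/4) - 116 = 1290.2500.

1290.25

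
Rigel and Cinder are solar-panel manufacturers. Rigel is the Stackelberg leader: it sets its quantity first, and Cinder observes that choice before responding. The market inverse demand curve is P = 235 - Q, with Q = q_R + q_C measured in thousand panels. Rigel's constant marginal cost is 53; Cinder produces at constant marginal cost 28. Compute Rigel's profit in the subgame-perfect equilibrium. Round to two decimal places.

The follower Cinder best-responds to any q_R: π_C = (235 - Q)q_C - 28q_C.
∂π_C/∂q_C = 207 - q_R - 2q_C = 0 gives the reaction function q_C = (207 - q_R)/2.
The leader anticipates this reaction. Substituting into P = 235 - Q gives P = 263/2 - (1/2)q_R, so π_R = (263/2 - (1/2)q_R)q_R - 53q_R.
Maximising: ∂π_R/∂q_R = 157/2 - q_R = 0, giving q_R = 157/2.
Then q_C = (207 - 157/2)/2 = 257/4.
Price P = 235 - 571/4 = 369/4.
Rigel's profit: (369/4 - 53)·(157/2) = 3081.1250.

3081.13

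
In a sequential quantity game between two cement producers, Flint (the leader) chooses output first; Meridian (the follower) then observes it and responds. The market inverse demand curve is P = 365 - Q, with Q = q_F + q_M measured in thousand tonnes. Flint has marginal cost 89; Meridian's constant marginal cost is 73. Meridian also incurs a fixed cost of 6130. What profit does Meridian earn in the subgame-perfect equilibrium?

Solve by backward induction. Given q_F, the follower Meridian maximises π_M = (365 - q_F - q_M)q_M - 73q_M.
Follower FOC: 292 - q_F - 2q_M = 0, so q_M(q_F) = (292 - q_F)/2.
The leader anticipates this reaction. Substituting into P = 365 - Q gives P = 219 - (1/2)q_F, so π_F = (219 - (1/2)q_F)q_F - 89q_F.
Leader FOC: 130 - q_F = 0, so q_F = 130.
Then q_M = (292 - 130)/2 = 81.
Price P = 365 - 211 = 154.
Meridian's profit: (154 - 73)·81 - 6130 = 431.

431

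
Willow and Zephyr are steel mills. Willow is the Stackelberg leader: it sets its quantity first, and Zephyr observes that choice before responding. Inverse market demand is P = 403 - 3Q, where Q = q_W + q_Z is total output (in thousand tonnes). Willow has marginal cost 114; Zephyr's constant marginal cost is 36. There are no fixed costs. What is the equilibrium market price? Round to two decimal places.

Solve by backward induction. Given q_W, the follower Zephyr maximises π_Z = (403 - 3q_W - 3q_Z)q_Z - 36q_Z.
∂π_Z/∂q_Z = 367 - 3q_W - 6q_Z = 0 gives the reaction function q_Z = (367 - 3q_W)/6.
The leader anticipates this reaction. Substituting into P = 403 - 3Q gives P = 439/2 - (3/2)q_W, so π_W = (439/2 - (3/2)q_W)q_W - 114q_W.
The leader's first-order condition 211/2 - 3q_W = 0 yields q_W = 211/6.
Then q_Z = (367 - 3·(211/6))/6 = 523/12.
Total output Q = 315/4, so price P = 403 - 3·(315/4) = 667/4.

166.75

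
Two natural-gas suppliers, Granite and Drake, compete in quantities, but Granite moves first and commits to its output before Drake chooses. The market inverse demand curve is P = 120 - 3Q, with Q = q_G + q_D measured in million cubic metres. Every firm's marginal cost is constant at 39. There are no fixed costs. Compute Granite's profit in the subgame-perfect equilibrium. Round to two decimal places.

Solve by backward induction. Given q_G, the follower Drake maximises π_D = (120 - 3q_G - 3q_D)q_D - 39q_D.
∂π_D/∂q_D = 81 - 3q_G - 6q_D = 0 gives the reaction function q_D = (81 - 3q_G)/6.
The leader anticipates this reaction. Substituting into P = 120 - 3Q gives P = 159/2 - (3/2)q_G, so π_G = (159/2 - (3/2)q_G)q_G - 39q_G.
Maximising: ∂π_G/∂q_G = 81/2 - 3q_G = 0, giving q_G = 27/2.
Then q_D = (81 - 3·(27/2))/6 = 27/4.
Price P = 120 - 3·(81/4) = 237/4.
Granite's profit: (237/4 - 39)·(27/2) = 273.3750.

273.38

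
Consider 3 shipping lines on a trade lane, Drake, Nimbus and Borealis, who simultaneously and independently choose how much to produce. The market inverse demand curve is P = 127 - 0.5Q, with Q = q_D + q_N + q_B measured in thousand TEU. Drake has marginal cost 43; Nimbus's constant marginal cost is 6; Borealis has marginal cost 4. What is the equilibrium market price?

Drake's profit: π_D = (127 - 0.5Q)q_D - (43q_D). Setting ∂π_D/∂q_D = 0: 84 - q_D - (1/2)(q_N + q_B) = 0.
Nimbus's first-order condition: 121 - q_N - (1/2)(q_D + q_B) = 0.
Borealis's profit: π_B = (127 - 0.5Q)q_B - (4q_B). Setting ∂π_B/∂q_B = 0: 123 - q_B - (1/2)(q_D + q_N) = 0.
Summing all 3 equations gives 328 − 2Q = 0, hence Q = 164.
Back-substituting: q_D = (84 − 82)/(1/2) = 4, q_N = (121 − 82)/(1/2) = 78, q_B = (123 − 82)/(1/2) = 82.
Total output Q = 164, so price P = 127 - (1/2)·164 = 45.

45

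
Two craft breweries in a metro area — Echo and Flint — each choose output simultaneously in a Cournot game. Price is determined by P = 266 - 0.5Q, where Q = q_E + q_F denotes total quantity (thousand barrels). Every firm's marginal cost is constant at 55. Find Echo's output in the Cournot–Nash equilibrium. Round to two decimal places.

140.67

Each firm earns π_i = (266 - 0.5Q)q_i - 55q_i.
Setting ∂π_i/∂q_i = 0 with rivals' quantities fixed: 211 - q_i - (1/2)q_j = 0.
By symmetry each firm produces the same amount; substituting q_j = q_i yields q_i = 211/(3/2) = 422/3.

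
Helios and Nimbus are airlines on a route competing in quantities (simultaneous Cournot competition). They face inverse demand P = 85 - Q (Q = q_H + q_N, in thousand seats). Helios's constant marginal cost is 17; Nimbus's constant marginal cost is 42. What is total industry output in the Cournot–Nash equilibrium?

Helios's profit: π_H = (85 - Q)q_H - (17q_H). Setting ∂π_H/∂q_H = 0: 68 - 2q_H - (q_N) = 0.
Nimbus's first-order condition: 43 - 2q_N - (q_H) = 0.
So q_H = (68 - q_N)/2 and q_N = (43 - q_H)/2.
Substituting one into the other gives q_H = 31 and q_N = 6.
Total output Q = 31 + 6 = 37.

37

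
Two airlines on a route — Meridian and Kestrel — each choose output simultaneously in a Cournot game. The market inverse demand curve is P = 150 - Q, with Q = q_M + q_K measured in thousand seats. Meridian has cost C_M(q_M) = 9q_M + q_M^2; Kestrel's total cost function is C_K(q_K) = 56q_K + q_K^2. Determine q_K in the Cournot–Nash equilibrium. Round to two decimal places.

Meridian's profit: π_M = (150 - Q)q_M - (9q_M + q_M²). Setting ∂π_M/∂q_M = 0: 141 - 4q_M - (q_K) = 0.
Kestrel's first-order condition: 94 - 4q_K - (q_M) = 0.
Rearranging gives the reaction functions q_M = (141 - q_K)/4 and q_K = (94 - q_M)/4.
Solving the pair: q_M = 94/3, q_K = 47/3.

15.67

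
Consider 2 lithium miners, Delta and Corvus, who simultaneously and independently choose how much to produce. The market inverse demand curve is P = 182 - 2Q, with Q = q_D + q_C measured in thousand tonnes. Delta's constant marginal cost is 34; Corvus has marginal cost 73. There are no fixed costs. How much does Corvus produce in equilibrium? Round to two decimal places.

11.67

Delta's profit: π_D = (182 - 2Q)q_D - (34q_D). Setting ∂π_D/∂q_D = 0: 148 - 4q_D - 2(q_C) = 0.
Corvus's first-order condition: 109 - 4q_C - 2(q_D) = 0.
Rearranging gives the reaction functions q_D = (148 - 2q_C)/4 and q_C = (109 - 2q_D)/4.
Solving the pair: q_D = 187/6, q_C = 35/3.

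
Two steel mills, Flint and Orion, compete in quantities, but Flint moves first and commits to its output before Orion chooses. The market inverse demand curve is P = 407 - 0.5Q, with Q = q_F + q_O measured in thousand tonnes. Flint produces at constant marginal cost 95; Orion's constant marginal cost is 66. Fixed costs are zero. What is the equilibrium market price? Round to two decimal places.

165.75

Solve by backward induction. Given q_F, the follower Orion maximises π_O = (407 - (1/2)q_F - (1/2)q_O)q_O - 66q_O.
∂π_O/∂q_O = 341 - (1/2)q_F - q_O = 0 gives the reaction function q_O = (341 - (1/2)q_F).
The leader anticipates this reaction. Substituting into P = 407 - 0.5Q gives P = 473/2 - (1/4)q_F, so π_F = (473/2 - (1/4)q_F)q_F - 95q_F.
Leader FOC: 283/2 - (1/2)q_F = 0, so q_F = 283.
Then q_O = (341 - (1/2)·283) = 399/2.
Total output Q = 965/2, so price P = 407 - (1/2)·(965/2) = 663/4.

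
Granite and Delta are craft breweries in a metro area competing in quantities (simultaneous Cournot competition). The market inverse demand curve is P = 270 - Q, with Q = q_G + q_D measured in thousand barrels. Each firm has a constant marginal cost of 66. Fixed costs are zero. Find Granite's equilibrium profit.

A representative firm's profit is π_i = q_i(270 - Q) - 66q_i.
Setting ∂π_i/∂q_i = 0 with rivals' quantities fixed: 204 - 2q_i - q_j = 0.
With identical firms every q_j equals q_i, so q_j = q_i and 204 = 3q_i, giving q_i = 68.
Price P = 270 - 136 = 134.
Granite's profit: (134 - 66)·68 = 4624.

4624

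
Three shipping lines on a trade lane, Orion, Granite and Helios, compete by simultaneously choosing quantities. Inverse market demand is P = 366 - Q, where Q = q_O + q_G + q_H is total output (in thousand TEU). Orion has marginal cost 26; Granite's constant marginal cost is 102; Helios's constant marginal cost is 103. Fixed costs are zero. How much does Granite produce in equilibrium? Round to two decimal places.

Orion's profit: π_O = (366 - Q)q_O - (26q_O). Setting ∂π_O/∂q_O = 0: 340 - 2q_O - (q_G + q_H) = 0.
Granite's first-order condition: 264 - 2q_G - (q_O + q_H) = 0.
Helios's profit: π_H = (366 - Q)q_H - (103q_H). Setting ∂π_H/∂q_H = 0: 263 - 2q_H - (q_O + q_G) = 0.
Adding the 3 conditions: 867 − 2Q − 2Q = 0, i.e. Q = 867/4.
Back-substituting: q_O = (340 − 867/4) = 493/4, q_G = (264 − 867/4) = 189/4, q_H = (263 − 867/4) = 185/4.

47.25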